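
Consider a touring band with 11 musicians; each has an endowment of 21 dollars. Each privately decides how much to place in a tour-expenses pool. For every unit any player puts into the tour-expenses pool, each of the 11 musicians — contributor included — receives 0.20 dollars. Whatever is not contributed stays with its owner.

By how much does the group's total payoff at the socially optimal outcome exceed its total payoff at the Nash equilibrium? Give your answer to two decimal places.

277.20 dollars

The private return per contributed unit is 0.20 < 1, so contributing 0 is dominant for every player. At the Nash equilibrium everyone keeps their 21, and the group total is 11 × 21 = 231.
Each contributed unit returns 2.200 to the group as a whole (0.20 to each of 11 players), which exceeds 1, so the social optimum is full contribution: group total = 2.200 × 231 = 508.20.
Efficiency loss = 508.20 − 231 = 277.20.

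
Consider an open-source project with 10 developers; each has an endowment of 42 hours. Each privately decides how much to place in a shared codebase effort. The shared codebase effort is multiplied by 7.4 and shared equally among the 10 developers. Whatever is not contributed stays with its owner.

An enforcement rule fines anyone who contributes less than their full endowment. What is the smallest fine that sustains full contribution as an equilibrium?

Given the others contribute fully, the best deviation is to contribute 0 (any partial contribution still incurs the fine and gives up units whose private return 0.7400 is below 1).
Deviating from 42 to 0 saves 42 hours but forfeits the deviator's share of the drop in the shared codebase effort: 7.4/10 × 42 = 31.08.
So the deviation gain is 42 − 31.08 = 10.92, and the fine must be at least 10.92 hours to wipe it out.

10.92 hours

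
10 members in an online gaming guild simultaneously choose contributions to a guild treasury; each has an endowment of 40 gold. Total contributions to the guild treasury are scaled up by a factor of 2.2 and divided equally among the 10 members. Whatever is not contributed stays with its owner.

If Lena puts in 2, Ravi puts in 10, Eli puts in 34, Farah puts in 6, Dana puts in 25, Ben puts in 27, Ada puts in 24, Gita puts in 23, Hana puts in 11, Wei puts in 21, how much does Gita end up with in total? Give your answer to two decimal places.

Total contributed: 2 + 10 + 34 + 6 + 25 + 27 + 24 + 23 + 11 + 21 = 183.
Each receives 2.2 × 183 / 10 = 40.26 from the guild treasury.
Gita keeps 40 − 23 = 17, so Gita's payoff is 17 + 40.26 = 57.26.

57.26 gold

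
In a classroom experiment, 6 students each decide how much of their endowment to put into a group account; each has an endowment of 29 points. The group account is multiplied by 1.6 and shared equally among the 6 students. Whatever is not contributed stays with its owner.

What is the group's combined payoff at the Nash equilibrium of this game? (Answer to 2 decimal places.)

Each contributed unit returns 1.6/6 = 0.2667 to its contributor — below 1 — so contributing 0 is dominant for every player. At the Nash equilibrium everyone keeps their 29, and the group total is 6 × 29 = 174.

174.00 points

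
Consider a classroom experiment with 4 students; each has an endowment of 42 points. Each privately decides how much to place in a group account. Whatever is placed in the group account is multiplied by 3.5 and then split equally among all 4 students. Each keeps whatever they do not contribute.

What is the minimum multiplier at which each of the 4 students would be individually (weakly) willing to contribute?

4

A contributed unit returns (multiplier)/4 to its contributor.
This reaches 1 exactly when the multiplier is 4.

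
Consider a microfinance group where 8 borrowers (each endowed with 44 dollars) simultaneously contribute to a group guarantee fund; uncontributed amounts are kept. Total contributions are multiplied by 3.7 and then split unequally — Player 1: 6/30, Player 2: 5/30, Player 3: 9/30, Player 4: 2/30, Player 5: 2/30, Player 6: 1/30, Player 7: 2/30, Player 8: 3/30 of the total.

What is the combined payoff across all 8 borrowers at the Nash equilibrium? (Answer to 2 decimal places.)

470.80 dollars

Player j's private return per contributed unit is 3.7 × (j's share). Contributing is weakly dominant for j when that share is at least 1/3.7 = 0.2703, and contributing 0 is dominant otherwise.
The only share above 0.2703 is Player 3's 9/30, contributing 44; the remaining 7 contribute 0. Total contributed: 44.
The group guarantee fund pays out 3.7 × 44 = 162.80 in total (split across the unequal shares, but the aggregate is all that matters for the group sum).
The 7 free-riders keep 44 each, adding 308. Group total = 308 + 162.80 = 470.80.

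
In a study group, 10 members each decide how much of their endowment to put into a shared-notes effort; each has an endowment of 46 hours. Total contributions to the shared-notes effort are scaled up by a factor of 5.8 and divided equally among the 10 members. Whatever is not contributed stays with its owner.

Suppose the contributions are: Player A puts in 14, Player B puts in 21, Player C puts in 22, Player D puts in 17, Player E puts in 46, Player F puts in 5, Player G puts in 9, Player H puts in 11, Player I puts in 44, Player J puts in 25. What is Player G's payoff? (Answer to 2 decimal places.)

Total contributed: 14 + 21 + 22 + 17 + 46 + 5 + 9 + 11 + 44 + 25 = 214.
Each receives 5.8 × 214 / 10 = 124.12 from the shared-notes effort.
Player G keeps 46 − 9 = 37, so Player G's payoff is 37 + 124.12 = 161.12.

161.12 hours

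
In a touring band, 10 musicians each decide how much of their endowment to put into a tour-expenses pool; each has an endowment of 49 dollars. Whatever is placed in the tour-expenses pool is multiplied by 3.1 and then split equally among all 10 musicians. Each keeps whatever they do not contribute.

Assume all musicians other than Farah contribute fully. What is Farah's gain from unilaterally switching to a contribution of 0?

33.81 dollars

Switching from a contribution of 49 to 0 lets Farah keep an extra 49 dollars, but lowers the tour-expenses pool by 49, which costs Farah their own share of that drop: 3.1/10 × 49 = 15.19.
Net gain = 49 − 15.19 = 33.81. The private return per contributed unit (0.3100) is below 1, so free-riding is indeed the best response regardless of what the others do.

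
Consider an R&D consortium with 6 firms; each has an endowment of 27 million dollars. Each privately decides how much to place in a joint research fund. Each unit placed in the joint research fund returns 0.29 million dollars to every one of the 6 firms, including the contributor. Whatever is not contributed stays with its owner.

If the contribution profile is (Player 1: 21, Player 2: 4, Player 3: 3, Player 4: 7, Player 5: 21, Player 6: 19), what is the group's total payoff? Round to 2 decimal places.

217.50 million dollars

Total contributed: 21 + 4 + 3 + 7 + 21 + 19 = 75; total kept: 6 × 27 − 75 = 87.
The joint research fund pays out 0.29 × 6 × 75 = 130.50 in aggregate.
Group total = 87 + 130.50 = 217.50.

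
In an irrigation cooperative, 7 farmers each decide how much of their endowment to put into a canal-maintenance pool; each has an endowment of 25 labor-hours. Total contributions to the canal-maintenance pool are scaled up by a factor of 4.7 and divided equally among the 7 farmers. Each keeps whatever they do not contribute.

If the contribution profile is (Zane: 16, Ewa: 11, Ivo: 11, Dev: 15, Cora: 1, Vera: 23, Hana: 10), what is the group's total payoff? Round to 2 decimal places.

Total contributed: 16 + 11 + 11 + 15 + 1 + 23 + 10 = 87; total kept: 7 × 25 − 87 = 88.
The canal-maintenance pool pays out 4.7 × 87 = 408.90 in aggregate.
Group total = 88 + 408.90 = 496.90.

496.90 labor-hours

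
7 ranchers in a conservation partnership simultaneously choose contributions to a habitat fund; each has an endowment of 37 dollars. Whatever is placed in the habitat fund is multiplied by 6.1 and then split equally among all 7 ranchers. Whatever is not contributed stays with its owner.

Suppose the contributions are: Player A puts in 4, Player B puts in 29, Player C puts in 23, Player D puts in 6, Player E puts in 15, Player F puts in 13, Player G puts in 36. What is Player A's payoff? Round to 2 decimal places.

142.80 dollars

Total contributed: 4 + 29 + 23 + 6 + 15 + 13 + 36 = 126.
Each receives 6.1 × 126 / 7 = 109.80 from the habitat fund.
Player A keeps 37 − 4 = 33, so Player A's payoff is 33 + 109.80 = 142.80.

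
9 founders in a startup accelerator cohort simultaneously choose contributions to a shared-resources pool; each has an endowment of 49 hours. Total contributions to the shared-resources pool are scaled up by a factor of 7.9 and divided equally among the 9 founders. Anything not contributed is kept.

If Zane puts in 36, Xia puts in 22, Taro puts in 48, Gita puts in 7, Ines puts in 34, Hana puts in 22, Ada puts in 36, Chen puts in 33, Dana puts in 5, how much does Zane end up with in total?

Total contributed: 36 + 22 + 48 + 7 + 34 + 22 + 36 + 33 + 5 = 243.
Each receives 7.9 × 243 / 9 = 213.30 from the shared-resources pool.
Zane keeps 49 − 36 = 13, so Zane's payoff is 13 + 213.30 = 226.30.

226.30 hours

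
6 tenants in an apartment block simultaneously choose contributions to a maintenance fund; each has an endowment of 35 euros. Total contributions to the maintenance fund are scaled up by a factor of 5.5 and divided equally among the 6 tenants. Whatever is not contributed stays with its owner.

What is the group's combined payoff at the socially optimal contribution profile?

1155.00 euros

Each contributed unit returns 5.500 to the group as a whole (0.9167 to each of 6 players), which exceeds 1, so the social optimum is full contribution: group total = 5.500 × 210 = 1155.00.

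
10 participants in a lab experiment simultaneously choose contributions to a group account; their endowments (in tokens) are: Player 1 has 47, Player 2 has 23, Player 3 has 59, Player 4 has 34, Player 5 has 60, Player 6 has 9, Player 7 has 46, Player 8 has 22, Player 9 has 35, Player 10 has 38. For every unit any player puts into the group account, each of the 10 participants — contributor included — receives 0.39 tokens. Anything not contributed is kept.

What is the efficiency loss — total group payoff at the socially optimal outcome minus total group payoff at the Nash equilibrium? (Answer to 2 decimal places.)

The private return per contributed unit is 0.39 < 1 for everyone, so the Nash equilibrium is zero contribution and the group total is Σ E_j = 47 + 23 + 59 + 34 + 60 + 9 + 46 + 22 + 35 + 38 = 373.
Each contributed unit returns 3.900 to the group, so the social optimum is full contribution by everyone: group total = 3.900 × 373 = 1454.70.
Efficiency loss = (3.900 − 1) × 373 = 1081.70.

1081.70 tokens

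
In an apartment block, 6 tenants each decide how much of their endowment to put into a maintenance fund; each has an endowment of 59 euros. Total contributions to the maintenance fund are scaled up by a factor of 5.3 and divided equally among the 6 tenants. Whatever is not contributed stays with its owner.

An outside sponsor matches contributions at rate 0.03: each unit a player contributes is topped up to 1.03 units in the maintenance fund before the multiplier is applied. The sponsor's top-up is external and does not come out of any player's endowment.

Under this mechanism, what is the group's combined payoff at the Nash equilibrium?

The effective private return is 5.3 × 1.03 / 6 = 0.9098, which is still under 1, so the mechanism doesn't change anyone's dominant strategy: zero contribution.
At the Nash equilibrium no one contributes; group total payoff = 6 × 59 = 354.

354.00 euros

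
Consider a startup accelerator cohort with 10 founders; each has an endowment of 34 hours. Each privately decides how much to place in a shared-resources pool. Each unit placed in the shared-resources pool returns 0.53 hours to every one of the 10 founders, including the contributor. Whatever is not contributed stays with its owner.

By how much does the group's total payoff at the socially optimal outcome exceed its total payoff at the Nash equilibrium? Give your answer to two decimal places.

1462.00 hours

The private return per contributed unit is 0.53 < 1, so contributing 0 is dominant for every player. At the Nash equilibrium everyone keeps their 34, and the group total is 10 × 34 = 340.
Each contributed unit returns 5.300 to the group as a whole (0.53 to each of 10 players), which exceeds 1, so the social optimum is full contribution: group total = 5.300 × 340 = 1802.00.
Efficiency loss = 1802.00 − 340 = 1462.00.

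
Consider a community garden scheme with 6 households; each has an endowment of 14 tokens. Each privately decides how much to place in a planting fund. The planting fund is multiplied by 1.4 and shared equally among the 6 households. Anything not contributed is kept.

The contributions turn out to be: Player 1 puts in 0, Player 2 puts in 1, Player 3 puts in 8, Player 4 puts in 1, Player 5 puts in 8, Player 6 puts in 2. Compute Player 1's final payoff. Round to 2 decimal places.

Total contributed: 0 + 1 + 8 + 1 + 8 + 2 = 20.
Each receives 1.4 × 20 / 6 = 4.67 from the planting fund.
Player 1 keeps 14 − 0 = 14, so Player 1's payoff is 14 + 4.67 = 18.67.

18.67 tokens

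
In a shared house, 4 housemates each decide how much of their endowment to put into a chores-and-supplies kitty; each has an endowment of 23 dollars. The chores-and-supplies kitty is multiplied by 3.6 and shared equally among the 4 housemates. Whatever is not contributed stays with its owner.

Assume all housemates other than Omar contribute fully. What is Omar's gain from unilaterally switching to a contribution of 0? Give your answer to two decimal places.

2.30 dollars

Switching from a contribution of 23 to 0 lets Omar keep an extra 23 dollars, but lowers the chores-and-supplies kitty by 23, which costs Omar their own share of that drop: 3.6/4 × 23 = 20.70.
Net gain = 23 − 20.70 = 2.30. The private return per contributed unit (0.9000) is below 1, so free-riding is indeed the best response regardless of what the others do.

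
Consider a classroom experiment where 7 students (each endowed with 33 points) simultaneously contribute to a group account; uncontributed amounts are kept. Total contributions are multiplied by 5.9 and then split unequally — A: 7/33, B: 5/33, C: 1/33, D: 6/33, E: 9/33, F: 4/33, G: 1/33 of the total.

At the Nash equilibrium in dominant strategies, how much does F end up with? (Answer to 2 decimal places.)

Each unit j contributes comes back to j as 5.9 × (j's share), so j prefers to contribute only if that share exceeds 1/5.9 = 0.1695; otherwise keeping the unit dominates.
A, D and E are above the threshold, contributing 33 each; the remaining 4 contribute 0. Total contributed: 99.
F keeps 33 and receives 5.9 × 99 × 4/33 = 70.80 from the group account, for a payoff of 103.80.

103.80 points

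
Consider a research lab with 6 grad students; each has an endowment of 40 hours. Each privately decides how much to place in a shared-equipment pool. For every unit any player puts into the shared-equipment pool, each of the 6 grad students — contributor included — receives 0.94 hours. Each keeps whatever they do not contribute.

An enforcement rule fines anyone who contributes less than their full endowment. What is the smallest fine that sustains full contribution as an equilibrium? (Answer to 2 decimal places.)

Given the others contribute fully, the best deviation is to contribute 0 (any partial contribution still incurs the fine and gives up units whose private return 0.94 is below 1).
Deviating from 40 to 0 saves 40 hours but forfeits the deviator's share of the drop in the shared-equipment pool: 0.94 × 40 = 37.60.
So the deviation gain is 40 − 37.60 = 2.40, and the fine must be at least 2.40 hours to wipe it out.

2.40 hours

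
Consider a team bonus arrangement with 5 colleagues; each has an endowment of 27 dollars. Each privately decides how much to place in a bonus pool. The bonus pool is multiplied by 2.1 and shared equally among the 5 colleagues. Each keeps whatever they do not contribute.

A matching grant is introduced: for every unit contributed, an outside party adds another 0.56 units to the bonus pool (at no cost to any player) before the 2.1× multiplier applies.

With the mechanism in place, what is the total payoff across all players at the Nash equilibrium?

135.00 dollars

Even with the mechanism, each unit contributed returns only 2.1 × 1.56 / 5 = 0.6552 per unit of net cost, so contributing nothing is still dominant.
At the Nash equilibrium no one contributes; group total payoff = 5 × 27 = 135.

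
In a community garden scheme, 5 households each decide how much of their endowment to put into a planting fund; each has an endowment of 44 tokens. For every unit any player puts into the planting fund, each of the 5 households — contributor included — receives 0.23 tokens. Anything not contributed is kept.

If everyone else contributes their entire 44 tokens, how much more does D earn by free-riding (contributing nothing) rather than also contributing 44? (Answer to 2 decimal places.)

33.88 tokens

Switching from a contribution of 44 to 0 lets D keep an extra 44 tokens, but lowers the planting fund by 44, which costs D their own share of that drop: 0.23 × 44 = 10.12.
Net gain = 44 − 10.12 = 33.88. The private return per contributed unit (0.23) is below 1, so free-riding is indeed the best response regardless of what the others do.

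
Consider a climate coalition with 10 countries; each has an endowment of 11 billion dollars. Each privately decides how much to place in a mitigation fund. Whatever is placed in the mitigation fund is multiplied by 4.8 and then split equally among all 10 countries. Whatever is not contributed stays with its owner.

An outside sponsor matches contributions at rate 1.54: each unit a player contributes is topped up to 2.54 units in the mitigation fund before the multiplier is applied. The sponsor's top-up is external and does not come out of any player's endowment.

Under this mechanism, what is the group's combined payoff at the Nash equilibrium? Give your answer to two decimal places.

With the mechanism, a contributed unit returns 4.8 × 2.54 / 10 = 1.2192 per unit of net cost to the contributor — now above 1 — so contributing fully is weakly dominant for every player.
At the Nash equilibrium everyone contributes 11. Group total payoff = 4.8 × 2.54 × 110 = 1341.12.

1341.12 billion dollars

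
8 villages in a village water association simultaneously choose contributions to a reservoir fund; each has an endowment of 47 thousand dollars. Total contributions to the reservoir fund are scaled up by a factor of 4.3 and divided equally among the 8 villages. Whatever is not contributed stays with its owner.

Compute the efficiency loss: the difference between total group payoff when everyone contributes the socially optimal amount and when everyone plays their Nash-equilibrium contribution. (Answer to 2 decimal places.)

Each contributed unit returns 4.3/8 = 0.5375 to its contributor — below 1 — so contributing 0 is dominant for every player. At the Nash equilibrium everyone keeps their 47, and the group total is 8 × 47 = 376.
Each contributed unit returns 4.300 to the group as a whole (0.5375 to each of 8 players), which exceeds 1, so the social optimum is full contribution: group total = 4.300 × 376 = 1616.80.
Efficiency loss = 1616.80 − 376 = 1240.80.

1240.80 thousand dollars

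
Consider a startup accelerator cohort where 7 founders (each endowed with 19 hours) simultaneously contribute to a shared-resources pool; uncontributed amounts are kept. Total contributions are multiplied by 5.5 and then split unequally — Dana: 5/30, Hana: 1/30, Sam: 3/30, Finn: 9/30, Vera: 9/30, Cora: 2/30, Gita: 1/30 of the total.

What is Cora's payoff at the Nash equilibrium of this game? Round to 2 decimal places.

32.93 hours

Each unit j contributes comes back to j as 5.5 × (j's share), so j prefers to contribute only if that share exceeds 1/5.5 = 0.1818; otherwise keeping the unit dominates.
Finn and Vera are above the threshold, contributing 19 each; the remaining 5 contribute 0. Total contributed: 38.
Cora keeps 19 and receives 5.5 × 38 × 2/30 = 13.93 from the shared-resources pool, for a payoff of 32.93.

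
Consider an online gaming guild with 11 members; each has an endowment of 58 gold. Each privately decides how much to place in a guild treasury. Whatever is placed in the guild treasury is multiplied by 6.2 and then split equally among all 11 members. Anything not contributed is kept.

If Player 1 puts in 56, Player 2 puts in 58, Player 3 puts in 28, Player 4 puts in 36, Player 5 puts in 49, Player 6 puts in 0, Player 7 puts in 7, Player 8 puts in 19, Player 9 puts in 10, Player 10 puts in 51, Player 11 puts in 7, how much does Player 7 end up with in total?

Total contributed: 56 + 58 + 28 + 36 + 49 + 0 + 7 + 19 + 10 + 51 + 7 = 321.
Each receives 6.2 × 321 / 11 = 180.93 from the guild treasury.
Player 7 keeps 58 − 7 = 51, so Player 7's payoff is 51 + 180.93 = 231.93.

231.93 gold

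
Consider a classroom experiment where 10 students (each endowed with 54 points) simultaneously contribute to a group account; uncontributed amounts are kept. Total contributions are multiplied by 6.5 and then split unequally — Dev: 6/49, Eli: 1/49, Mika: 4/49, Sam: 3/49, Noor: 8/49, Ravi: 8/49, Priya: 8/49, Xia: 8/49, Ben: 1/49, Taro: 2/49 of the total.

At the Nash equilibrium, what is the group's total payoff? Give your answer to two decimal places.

A player with share s gets back 6.5·s per unit contributed, so full contribution is dominant for anyone with s > 1/6.5 = 0.1538 and zero contribution is dominant for anyone below.
Noor, Ravi, Priya and Xia are above the threshold, contributing 54 each; the remaining 6 contribute 0. Total contributed: 216.
The group account pays out 6.5 × 216 = 1404.00 in total (split across the unequal shares, but the aggregate is all that matters for the group sum).
The 6 free-riders keep 54 each, adding 324. Group total = 324 + 1404.00 = 1728.00.

1728.00 points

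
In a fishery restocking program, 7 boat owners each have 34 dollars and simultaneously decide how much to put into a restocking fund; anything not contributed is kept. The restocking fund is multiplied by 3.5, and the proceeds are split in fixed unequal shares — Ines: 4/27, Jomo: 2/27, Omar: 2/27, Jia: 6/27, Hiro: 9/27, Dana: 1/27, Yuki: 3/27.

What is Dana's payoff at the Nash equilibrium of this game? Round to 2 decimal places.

For player j, contributing a unit is worthwhile iff 3.5 × (j's share) ≥ 1, i.e. iff j's share is at least 0.2857.
Hiro alone (share 9/27) is above the threshold, contributing 34; the remaining 6 contribute 0. Total contributed: 34.
Dana keeps 34 and receives 3.5 × 34 × 1/27 = 4.41 from the restocking fund, for a payoff of 38.41.

38.41 dollars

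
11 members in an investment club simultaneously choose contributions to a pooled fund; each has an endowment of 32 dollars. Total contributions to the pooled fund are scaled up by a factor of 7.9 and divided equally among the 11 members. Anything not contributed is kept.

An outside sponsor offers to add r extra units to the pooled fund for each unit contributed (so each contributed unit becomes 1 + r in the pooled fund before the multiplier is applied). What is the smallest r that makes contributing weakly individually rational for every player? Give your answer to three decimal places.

With matching at rate r, one contributed unit becomes (1 + r) in the pooled fund and returns 7.9 × (1 + r) / 11 to the contributor.
Setting this equal to 1: 1 + r = 11/7.9 = 1.3924.
So the minimum matching rate is r = 1.3924 − 1 = 0.392.

0.392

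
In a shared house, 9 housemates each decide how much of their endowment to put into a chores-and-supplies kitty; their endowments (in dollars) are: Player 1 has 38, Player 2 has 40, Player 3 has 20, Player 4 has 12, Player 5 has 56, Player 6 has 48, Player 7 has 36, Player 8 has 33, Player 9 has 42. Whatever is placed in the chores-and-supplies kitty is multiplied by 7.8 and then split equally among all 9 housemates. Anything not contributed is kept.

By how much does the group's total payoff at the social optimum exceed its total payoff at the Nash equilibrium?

The private return per contributed unit is 7.8/9 = 0.8667 < 1 for every player regardless of endowment, so the Nash equilibrium is zero contribution and the group total is Σ E_j = 38 + 40 + 20 + 12 + 56 + 48 + 36 + 33 + 42 = 325.
Each contributed unit returns 7.800 to the group, so the social optimum is full contribution by everyone: group total = 7.800 × 325 = 2535.00.
Efficiency loss = (7.800 − 1) × 325 = 2210.00.

2210.00 dollars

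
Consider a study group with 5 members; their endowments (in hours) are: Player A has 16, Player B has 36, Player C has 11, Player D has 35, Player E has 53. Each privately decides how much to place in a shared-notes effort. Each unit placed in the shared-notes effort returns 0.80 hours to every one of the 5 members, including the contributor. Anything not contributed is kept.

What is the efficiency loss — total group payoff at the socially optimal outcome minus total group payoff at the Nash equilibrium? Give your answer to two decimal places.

453.00 hours

The private return per contributed unit is 0.80 < 1 for everyone, so the Nash equilibrium is zero contribution and the group total is Σ E_j = 16 + 36 + 11 + 35 + 53 = 151.
Each contributed unit returns 4.000 to the group, so the social optimum is full contribution by everyone: group total = 4.000 × 151 = 604.00.
Efficiency loss = (4.000 − 1) × 151 = 453.00.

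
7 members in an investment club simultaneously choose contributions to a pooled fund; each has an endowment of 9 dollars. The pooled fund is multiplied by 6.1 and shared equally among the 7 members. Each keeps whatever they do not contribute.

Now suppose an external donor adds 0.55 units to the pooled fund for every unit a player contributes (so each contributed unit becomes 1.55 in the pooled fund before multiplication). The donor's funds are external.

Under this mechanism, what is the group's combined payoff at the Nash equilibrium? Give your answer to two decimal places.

Under the mechanism each unit contributed yields 6.1 × 1.55 / 7 = 1.3507 back to its contributor per unit of net cost, which exceeds 1, making full contribution the dominant choice for everyone.
So the Nash equilibrium is full contribution by all 7; the group earns 6.1 × 1.55 × 63 = 595.67.

595.67 dollars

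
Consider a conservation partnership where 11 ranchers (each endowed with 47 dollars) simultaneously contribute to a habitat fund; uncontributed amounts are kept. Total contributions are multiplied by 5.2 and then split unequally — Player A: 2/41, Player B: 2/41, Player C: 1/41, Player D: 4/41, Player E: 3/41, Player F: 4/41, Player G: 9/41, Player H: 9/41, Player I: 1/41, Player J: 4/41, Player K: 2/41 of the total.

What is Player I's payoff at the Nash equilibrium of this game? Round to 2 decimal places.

A player with share s gets back 5.2·s per unit contributed, so full contribution is dominant for anyone with s > 1/5.2 = 0.1923 and zero contribution is dominant for anyone below.
The shares above 0.1923 belong to Player G and Player H, contributing 47 each; the remaining 9 contribute 0. Total contributed: 94.
Player I keeps 47 and receives 5.2 × 94 × 1/41 = 11.92 from the habitat fund, for a payoff of 58.92.

58.92 dollars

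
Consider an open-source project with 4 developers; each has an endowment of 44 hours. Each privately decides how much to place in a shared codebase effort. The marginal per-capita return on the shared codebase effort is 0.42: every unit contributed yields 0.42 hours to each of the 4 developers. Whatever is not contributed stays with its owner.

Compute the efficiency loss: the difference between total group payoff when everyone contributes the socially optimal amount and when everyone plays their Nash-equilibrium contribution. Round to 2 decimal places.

The private return per contributed unit is 0.42 < 1, so contributing 0 is dominant for every player. At the Nash equilibrium everyone keeps their 44, and the group total is 4 × 44 = 176.
Each contributed unit returns 1.680 to the group as a whole (0.42 to each of 4 players), which exceeds 1, so the social optimum is full contribution: group total = 1.680 × 176 = 295.68.
Efficiency loss = 295.68 − 176 = 119.68.

119.68 hours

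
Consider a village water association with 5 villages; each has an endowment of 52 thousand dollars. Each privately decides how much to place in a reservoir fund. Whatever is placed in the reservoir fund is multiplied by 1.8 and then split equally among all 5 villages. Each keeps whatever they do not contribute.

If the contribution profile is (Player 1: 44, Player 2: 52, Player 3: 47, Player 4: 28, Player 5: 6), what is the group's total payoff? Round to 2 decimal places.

401.60 thousand dollars

Total contributed: 44 + 52 + 47 + 28 + 6 = 177; total kept: 5 × 52 − 177 = 83.
The reservoir fund pays out 1.8 × 177 = 318.60 in aggregate.
Group total = 83 + 318.60 = 401.60.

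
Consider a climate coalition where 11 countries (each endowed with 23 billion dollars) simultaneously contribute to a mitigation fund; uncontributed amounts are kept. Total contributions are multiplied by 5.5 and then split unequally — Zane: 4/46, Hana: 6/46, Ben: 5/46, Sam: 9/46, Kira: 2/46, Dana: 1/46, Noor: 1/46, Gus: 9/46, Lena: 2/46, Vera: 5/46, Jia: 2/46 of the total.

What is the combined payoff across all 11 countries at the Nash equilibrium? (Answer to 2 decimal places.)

460.00 billion dollars

For player j, contributing a unit is worthwhile iff 5.5 × (j's share) ≥ 1, i.e. iff j's share is at least 0.1818.
The shares above 0.1818 belong to Sam and Gus, contributing 23 each; the remaining 9 contribute 0. Total contributed: 46.
The mitigation fund pays out 5.5 × 46 = 253.00 in total (split across the unequal shares, but the aggregate is all that matters for the group sum).
The 9 free-riders keep 23 each, adding 207. Group total = 207 + 253.00 = 460.00.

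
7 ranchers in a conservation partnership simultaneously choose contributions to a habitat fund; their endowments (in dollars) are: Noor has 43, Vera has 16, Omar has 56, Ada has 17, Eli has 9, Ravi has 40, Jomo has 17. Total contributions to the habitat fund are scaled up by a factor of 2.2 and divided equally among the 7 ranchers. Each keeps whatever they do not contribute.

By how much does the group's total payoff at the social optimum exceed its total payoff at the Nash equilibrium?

237.60 dollars

The private return per contributed unit is 2.2/7 = 0.3143 < 1 for every player regardless of endowment, so the Nash equilibrium is zero contribution and the group total is Σ E_j = 43 + 16 + 56 + 17 + 9 + 40 + 17 = 198.
Each contributed unit returns 2.200 to the group, so the social optimum is full contribution by everyone: group total = 2.200 × 198 = 435.60.
Efficiency loss = (2.200 − 1) × 198 = 237.60.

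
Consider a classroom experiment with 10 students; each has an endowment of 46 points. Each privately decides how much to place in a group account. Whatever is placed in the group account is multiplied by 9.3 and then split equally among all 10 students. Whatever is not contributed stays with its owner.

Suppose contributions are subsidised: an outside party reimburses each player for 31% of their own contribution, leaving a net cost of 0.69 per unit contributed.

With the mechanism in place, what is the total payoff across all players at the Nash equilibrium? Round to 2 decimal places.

4420.60 points

With the mechanism, a contributed unit returns (9.3/10) / 0.69 = 1.3478 per unit of net cost to the contributor — now above 1 — so contributing fully is weakly dominant for every player.
At the Nash equilibrium everyone contributes 46. Group total payoff = 10 × (46 × 0.31 + 9.3 × 46) = 4420.60.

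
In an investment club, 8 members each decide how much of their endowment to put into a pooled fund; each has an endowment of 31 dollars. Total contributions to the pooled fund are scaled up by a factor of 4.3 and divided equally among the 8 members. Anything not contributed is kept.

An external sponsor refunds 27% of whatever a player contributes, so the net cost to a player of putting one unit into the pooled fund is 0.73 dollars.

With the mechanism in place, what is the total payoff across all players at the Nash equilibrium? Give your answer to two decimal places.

248.00 dollars

The effective private return is (4.3/8) / 0.73 = 0.7363, which is still under 1, so the mechanism doesn't change anyone's dominant strategy: zero contribution.
Everyone keeps their endowment and the group total is 8 × 31 = 248.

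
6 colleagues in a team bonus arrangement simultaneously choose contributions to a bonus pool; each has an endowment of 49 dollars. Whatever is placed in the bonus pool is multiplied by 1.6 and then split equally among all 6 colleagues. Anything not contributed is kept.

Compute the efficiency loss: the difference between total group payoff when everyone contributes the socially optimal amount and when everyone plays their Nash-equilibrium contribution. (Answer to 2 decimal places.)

176.40 dollars

Each contributed unit returns 1.6/6 = 0.2667 to its contributor — below 1 — so contributing 0 is dominant for every player. At the Nash equilibrium everyone keeps their 49, and the group total is 6 × 49 = 294.
Each contributed unit returns 1.600 to the group as a whole (0.2667 to each of 6 players), which exceeds 1, so the social optimum is full contribution: group total = 1.600 × 294 = 470.40.
Efficiency loss = 470.40 − 294 = 176.40.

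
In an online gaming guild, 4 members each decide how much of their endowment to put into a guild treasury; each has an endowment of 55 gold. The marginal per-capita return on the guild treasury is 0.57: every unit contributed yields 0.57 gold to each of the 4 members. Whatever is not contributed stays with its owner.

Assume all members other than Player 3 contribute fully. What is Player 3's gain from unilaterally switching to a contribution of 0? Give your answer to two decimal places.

23.65 gold

Switching from a contribution of 55 to 0 lets Player 3 keep an extra 55 gold, but lowers the guild treasury by 55, which costs Player 3 their own share of that drop: 0.57 × 55 = 31.35.
Net gain = 55 − 31.35 = 23.65. The private return per contributed unit (0.57) is below 1, so free-riding is indeed the best response regardless of what the others do.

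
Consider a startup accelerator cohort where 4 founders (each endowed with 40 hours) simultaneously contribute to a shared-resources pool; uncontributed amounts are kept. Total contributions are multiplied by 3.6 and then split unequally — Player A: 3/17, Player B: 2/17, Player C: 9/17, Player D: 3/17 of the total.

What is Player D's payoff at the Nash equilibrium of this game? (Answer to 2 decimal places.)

Player j's private return per contributed unit is 3.6 × (j's share). Contributing is weakly dominant for j when that share is at least 1/3.6 = 0.2778, and contributing 0 is dominant otherwise.
The only share above 0.2778 is Player C's 9/17, contributing 40; the remaining 3 contribute 0. Total contributed: 40.
Player D keeps 40 and receives 3.6 × 40 × 3/17 = 25.41 from the shared-resources pool, for a payoff of 65.41.

65.41 hours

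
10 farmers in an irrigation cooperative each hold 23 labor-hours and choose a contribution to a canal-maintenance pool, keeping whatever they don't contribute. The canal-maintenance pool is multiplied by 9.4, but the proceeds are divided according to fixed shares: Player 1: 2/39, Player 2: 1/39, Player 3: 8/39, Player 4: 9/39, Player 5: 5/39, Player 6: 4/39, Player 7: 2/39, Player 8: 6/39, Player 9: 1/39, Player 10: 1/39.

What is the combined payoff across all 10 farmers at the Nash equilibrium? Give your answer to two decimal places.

1002.80 labor-hours

Player j's private return per contributed unit is 9.4 × (j's share). Contributing is weakly dominant for j when that share is at least 1/9.4 = 0.1064, and contributing 0 is dominant otherwise.
The shares above 0.1064 belong to Player 3, Player 4, Player 5 and Player 8, contributing 23 each; the remaining 6 contribute 0. Total contributed: 92.
The canal-maintenance pool pays out 9.4 × 92 = 864.80 in total (split across the unequal shares, but the aggregate is all that matters for the group sum).
The 6 free-riders keep 23 each, adding 138. Group total = 138 + 864.80 = 1002.80.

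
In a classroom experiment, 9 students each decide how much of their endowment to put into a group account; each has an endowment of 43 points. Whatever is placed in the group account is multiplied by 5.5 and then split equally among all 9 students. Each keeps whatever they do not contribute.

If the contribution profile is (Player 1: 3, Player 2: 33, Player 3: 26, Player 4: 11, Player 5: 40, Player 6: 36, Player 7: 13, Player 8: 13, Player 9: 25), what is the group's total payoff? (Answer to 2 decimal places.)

Total contributed: 3 + 33 + 26 + 11 + 40 + 36 + 13 + 13 + 25 = 200; total kept: 9 × 43 − 200 = 187.
The group account pays out 5.5 × 200 = 1100.00 in aggregate.
Group total = 187 + 1100.00 = 1287.00.

1287.00 points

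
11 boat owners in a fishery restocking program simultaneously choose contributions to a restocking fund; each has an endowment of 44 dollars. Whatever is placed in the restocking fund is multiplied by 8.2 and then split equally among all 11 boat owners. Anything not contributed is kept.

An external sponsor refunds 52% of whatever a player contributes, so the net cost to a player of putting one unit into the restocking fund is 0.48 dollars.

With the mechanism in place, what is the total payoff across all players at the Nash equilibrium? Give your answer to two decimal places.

4220.48 dollars

With the mechanism, a contributed unit returns (8.2/11) / 0.48 = 1.5530 per unit of net cost to the contributor — now above 1 — so contributing fully is weakly dominant for every player.
So the Nash equilibrium is full contribution by all 11; the group earns 11 × (44 × 0.52 + 8.2 × 44) = 4220.48.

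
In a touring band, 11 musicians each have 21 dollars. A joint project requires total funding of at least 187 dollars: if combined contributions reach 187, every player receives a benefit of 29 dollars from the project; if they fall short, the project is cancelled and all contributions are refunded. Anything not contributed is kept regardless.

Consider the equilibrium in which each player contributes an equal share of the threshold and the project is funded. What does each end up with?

Equal share of the threshold: 187/11 = 17.
At this profile no one gains by cutting their contribution: any cut drops the total below 187, the project is cancelled, contributions are refunded, and the deviator ends with 21, which is less than 21 − 17 + 29 = 33. Contributing more than 17 just wastes the excess. So contributing exactly 17 is a best response.
Each player's payoff: 21 − 17 + 29 = 33.

33 dollars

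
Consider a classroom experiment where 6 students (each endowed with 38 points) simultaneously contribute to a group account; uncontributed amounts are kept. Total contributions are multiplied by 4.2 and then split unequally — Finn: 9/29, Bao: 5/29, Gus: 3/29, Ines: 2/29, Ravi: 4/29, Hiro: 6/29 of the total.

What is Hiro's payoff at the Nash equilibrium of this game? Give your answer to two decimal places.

71.02 points

For player j, contributing a unit is worthwhile iff 4.2 × (j's share) ≥ 1, i.e. iff j's share is at least 0.2381.
The only share above 0.2381 is Finn's 9/29, contributing 38; the remaining 5 contribute 0. Total contributed: 38.
Hiro keeps 38 and receives 4.2 × 38 × 6/29 = 33.02 from the group account, for a payoff of 71.02.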